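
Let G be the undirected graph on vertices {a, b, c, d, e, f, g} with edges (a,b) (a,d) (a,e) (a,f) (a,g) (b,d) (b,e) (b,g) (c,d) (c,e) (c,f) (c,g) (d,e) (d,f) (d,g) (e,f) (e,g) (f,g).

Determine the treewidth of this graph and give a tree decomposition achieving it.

Each bag holds 5 vertices, so the decomposition has width 4, which upper-bounds the treewidth. On the other hand G contains the 5-clique {c, d, e, f, g}. A clique must lie in a single bag of any decomposition, so no decomposition can have width below 4. The upper and lower bounds meet at 4, so that is the treewidth.

Treewidth 4.
Bags: B1 = {a, b, d, e, g}  B2 = {a, d, e, f, g}  B3 = {c, d, e, f, g}
Tree: B1–B2, B2–B3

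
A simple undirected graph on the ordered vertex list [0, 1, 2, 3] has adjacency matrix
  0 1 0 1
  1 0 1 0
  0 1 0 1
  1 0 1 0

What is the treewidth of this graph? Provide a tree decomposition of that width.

Treewidth 2.
One such decomposition:
Bags: B1 = {0, 2, 3}  B2 = {0, 1, 2}
Tree: B1–B2

Every bag has size at most 3, so the width is 3 − 1 = 2 and tw(G) ≤ 2. For the lower bound, G contains the cycle 2–3–0–1–2, so G is not a forest; only forests have treewidth ≤ 1, hence tw(G) ≥ 2. The upper and lower bounds meet at 2, so that is the treewidth.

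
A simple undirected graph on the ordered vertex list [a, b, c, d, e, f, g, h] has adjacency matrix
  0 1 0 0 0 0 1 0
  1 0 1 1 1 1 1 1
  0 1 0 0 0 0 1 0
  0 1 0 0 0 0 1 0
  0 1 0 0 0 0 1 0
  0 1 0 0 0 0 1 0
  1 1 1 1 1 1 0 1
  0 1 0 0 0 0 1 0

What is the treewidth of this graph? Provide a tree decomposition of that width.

The largest bag has 3 vertices, giving width 2; this decomposition certifies tw(G) ≤ 2. For the lower bound, the 3 vertices {b, d, g} are pairwise adjacent, and any tree decomposition puts a clique entirely inside one bag — forcing width ≥ 2. The upper and lower bounds meet at 2, so that is the treewidth.

Treewidth 2.
Bags: B1 = {a, b, g}  B2 = {b, d, g}  B3 = {b, c, g}  B4 = {b, e, g}  B5 = {b, f, g}  B6 = {b, g, h}
Tree: B1–B2, B1–B3, B2–B4, B1–B5, B2–B6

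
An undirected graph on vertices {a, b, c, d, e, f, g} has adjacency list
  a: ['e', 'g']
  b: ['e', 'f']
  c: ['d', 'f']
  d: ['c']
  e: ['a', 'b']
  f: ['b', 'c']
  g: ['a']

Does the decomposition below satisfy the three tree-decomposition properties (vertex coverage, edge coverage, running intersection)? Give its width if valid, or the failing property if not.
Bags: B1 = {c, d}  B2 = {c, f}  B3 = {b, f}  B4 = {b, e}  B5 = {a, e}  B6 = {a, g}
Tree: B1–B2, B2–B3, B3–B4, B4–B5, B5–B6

Yes; width 1.

Every vertex of G appears in some bag (union = {a, b, c, d, e, f, g}); every edge is covered by a bag; and for each vertex v the set of bags containing v is connected in the bag tree. The decomposition is therefore valid. The largest bag has 2 vertices, so the width is 1.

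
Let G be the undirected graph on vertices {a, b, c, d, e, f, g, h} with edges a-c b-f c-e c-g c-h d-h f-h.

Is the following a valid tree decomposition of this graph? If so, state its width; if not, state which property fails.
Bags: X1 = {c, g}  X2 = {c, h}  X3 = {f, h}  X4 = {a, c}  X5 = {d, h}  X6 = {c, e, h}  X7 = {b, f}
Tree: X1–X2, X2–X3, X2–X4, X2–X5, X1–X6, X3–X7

A tree decomposition must satisfy three properties: every vertex lies in some bag; for every edge, both endpoints lie together in some bag; and for every vertex, the bags containing it form a connected subtree. Here bags containing vertex h are not connected in the tree, so the decomposition is invalid.

No — bags containing vertex h are not connected in the tree.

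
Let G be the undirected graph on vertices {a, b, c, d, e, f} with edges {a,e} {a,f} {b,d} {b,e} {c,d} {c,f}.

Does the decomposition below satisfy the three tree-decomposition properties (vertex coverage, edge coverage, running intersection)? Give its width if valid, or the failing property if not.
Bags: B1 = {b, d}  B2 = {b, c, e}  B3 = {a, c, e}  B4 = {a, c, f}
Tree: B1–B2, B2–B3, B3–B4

No — edge (c,d) lies in no bag.

A tree decomposition must satisfy three properties: every vertex lies in some bag; for every edge, both endpoints lie together in some bag; and for every vertex, the bags containing it form a connected subtree. Here edge (c,d) lies in no bag, so the decomposition is invalid.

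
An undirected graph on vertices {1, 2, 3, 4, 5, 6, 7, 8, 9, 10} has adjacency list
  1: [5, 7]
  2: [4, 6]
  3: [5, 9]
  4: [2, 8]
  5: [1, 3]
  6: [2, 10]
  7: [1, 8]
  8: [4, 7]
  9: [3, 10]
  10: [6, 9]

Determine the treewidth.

2

A width-2 tree decomposition is:
Bags: B1 = {1, 5, 7}  B2 = {5, 7, 8}  B3 = {4, 5, 8}  B4 = {2, 4, 5}  B5 = {2, 5, 6}  B6 = {5, 6, 10}  B7 = {5, 9, 10}  B8 = {3, 5, 9}
Tree: B1–B2, B2–B3, B3–B4, B4–B5, B5–B6, B6–B7, B7–B8
Every bag has size at most 3, so the width is 3 − 1 = 2 and tw(G) ≤ 2. For the lower bound, G contains the cycle 5–1–7–8–4–2–6–10–9–3–5, so G is not a forest; only forests have treewidth ≤ 1, hence tw(G) ≥ 2. The upper and lower bounds meet at 2, so that is the treewidth.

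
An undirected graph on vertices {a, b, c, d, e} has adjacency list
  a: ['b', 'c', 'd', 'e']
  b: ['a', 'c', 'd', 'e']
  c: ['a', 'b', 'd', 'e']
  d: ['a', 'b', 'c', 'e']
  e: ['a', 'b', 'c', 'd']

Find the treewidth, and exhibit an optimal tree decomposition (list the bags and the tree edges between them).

Treewidth 4.
One optimal decomposition is:
Bags: B1 = {a, b, c, d, e}
Tree: (single bag)

With just one bag of size 5, the width is 5 − 1 = 4, so tw(G) ≤ 4. On the other hand G contains the 5-clique {a, b, c, d, e}. A clique must lie in a single bag of any decomposition, so no decomposition can have width below 4. Hence tw(G) = 4 exactly.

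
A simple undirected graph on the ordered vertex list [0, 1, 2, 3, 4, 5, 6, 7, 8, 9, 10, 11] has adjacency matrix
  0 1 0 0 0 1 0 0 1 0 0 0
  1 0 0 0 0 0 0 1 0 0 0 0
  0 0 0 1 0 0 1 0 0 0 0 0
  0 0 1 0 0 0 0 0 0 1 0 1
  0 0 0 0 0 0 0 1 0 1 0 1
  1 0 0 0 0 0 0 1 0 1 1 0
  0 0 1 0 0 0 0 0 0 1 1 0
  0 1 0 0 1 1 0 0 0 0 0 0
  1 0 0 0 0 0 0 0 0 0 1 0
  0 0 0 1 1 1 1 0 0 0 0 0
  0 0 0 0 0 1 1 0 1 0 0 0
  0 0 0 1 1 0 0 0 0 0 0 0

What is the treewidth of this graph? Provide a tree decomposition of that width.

Treewidth 3.
Bags: B1 = {0, 1, 7, 8}  B2 = {0, 5, 7, 8}  B3 = {5, 7, 8, 10}  B4 = {4, 5, 7, 10}  B5 = {4, 5, 9, 10}  B6 = {4, 6, 9, 10}  B7 = {4, 6, 9, 11}  B8 = {3, 6, 9, 11}  B9 = {2, 3, 6, 11}
Tree: B1–B2, B2–B3, B3–B4, B4–B5, B5–B6, B6–B7, B7–B8, B8–B9

Every bag has size at most 4, so the width is 4 − 1 = 3 and tw(G) ≤ 3. For the lower bound: the 4 vertex sets {0,1,8}, {7}, {5}, {4,6,9,10} are disjoint, each induces a connected subgraph, and every pair is joined by at least one edge of G. Contracting each set to a single vertex therefore yields K_{4} as a minor, and since treewidth is minor-monotone, tw(G) ≥ tw(K_{4}) = 3. Therefore the treewidth is 3.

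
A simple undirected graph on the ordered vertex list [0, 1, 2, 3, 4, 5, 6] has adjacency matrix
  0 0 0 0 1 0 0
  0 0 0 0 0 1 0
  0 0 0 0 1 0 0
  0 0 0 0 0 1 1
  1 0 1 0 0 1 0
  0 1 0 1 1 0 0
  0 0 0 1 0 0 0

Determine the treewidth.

A width-1 tree decomposition is:
Bags: B1 = {3, 5}  B2 = {1, 5}  B3 = {3, 6}  B4 = {4, 5}  B5 = {2, 4}  B6 = {0, 4}
Tree: B1–B2, B1–B3, B1–B4, B4–B5, B4–B6
Each bag holds 2 vertices, so the decomposition has width 1, which upper-bounds the treewidth. Any graph with an edge has treewidth ≥ 1, and G has the edge 3–5. Therefore the treewidth is 1.

1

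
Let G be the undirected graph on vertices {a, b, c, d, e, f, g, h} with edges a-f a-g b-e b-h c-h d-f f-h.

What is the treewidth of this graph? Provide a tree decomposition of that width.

Each bag holds 2 vertices, so the decomposition has width 1, which upper-bounds the treewidth. Any graph with an edge has treewidth ≥ 1, and G has the edge d–f. Hence tw(G) = 1 exactly.

Treewidth 1.
One such decomposition:
Bags: B1 = {d, f}  B2 = {f, h}  B3 = {a, f}  B4 = {b, h}  B5 = {c, h}  B6 = {b, e}  B7 = {a, g}
Tree: B1–B2, B1–B3, B2–B4, B4–B5, B4–B6, B3–B7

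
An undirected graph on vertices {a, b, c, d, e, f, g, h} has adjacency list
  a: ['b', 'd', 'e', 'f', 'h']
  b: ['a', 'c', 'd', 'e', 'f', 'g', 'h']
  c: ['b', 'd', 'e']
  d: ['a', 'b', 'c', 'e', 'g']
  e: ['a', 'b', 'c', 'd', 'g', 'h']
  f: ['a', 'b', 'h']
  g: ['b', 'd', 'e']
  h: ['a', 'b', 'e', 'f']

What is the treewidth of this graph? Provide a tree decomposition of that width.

Each bag holds 4 vertices, so the decomposition has width 3, which upper-bounds the treewidth. Conversely, {b, d, e, g} is a clique of size 4, and the vertices of any clique must share a bag in every tree decomposition; so some bag has ≥ 4 vertices and tw(G) ≥ 3. Therefore the treewidth is 3.

Treewidth 3.
One optimal decomposition is:
Bags: B1 = {b, d, e, g}  B2 = {a, b, d, e}  B3 = {b, c, d, e}  B4 = {a, b, e, h}  B5 = {a, b, f, h}
Tree: B1–B2, B1–B3, B2–B4, B4–B5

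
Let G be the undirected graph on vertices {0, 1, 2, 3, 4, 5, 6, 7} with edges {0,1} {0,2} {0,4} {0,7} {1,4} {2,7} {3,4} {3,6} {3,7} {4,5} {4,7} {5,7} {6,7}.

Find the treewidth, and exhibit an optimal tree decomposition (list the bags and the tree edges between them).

Treewidth 2.
Bags: B1 = {3, 4, 7}  B2 = {0, 4, 7}  B3 = {4, 5, 7}  B4 = {3, 6, 7}  B5 = {0, 1, 4}  B6 = {0, 2, 7}
Tree: B1–B2, B2–B3, B1–B4, B2–B5, B2–B6

Each bag holds 3 vertices, so the decomposition has width 2, which upper-bounds the treewidth. On the other hand G contains the 3-clique {0, 1, 4}. A clique must lie in a single bag of any decomposition, so no decomposition can have width below 2. Combining the bounds, tw(G) = 2.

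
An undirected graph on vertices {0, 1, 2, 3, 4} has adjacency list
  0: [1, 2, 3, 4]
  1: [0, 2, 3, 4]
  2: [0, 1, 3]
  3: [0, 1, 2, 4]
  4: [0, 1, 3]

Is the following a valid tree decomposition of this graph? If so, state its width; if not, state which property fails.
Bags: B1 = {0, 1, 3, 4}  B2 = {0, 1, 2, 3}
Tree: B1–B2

Every vertex of G appears in some bag (union = {0, 1, 2, 3, 4}); every edge is covered by a bag; and for each vertex v the set of bags containing v is connected in the bag tree. The decomposition is therefore valid. The largest bag has 4 vertices, so the width is 3.

Yes; width 3.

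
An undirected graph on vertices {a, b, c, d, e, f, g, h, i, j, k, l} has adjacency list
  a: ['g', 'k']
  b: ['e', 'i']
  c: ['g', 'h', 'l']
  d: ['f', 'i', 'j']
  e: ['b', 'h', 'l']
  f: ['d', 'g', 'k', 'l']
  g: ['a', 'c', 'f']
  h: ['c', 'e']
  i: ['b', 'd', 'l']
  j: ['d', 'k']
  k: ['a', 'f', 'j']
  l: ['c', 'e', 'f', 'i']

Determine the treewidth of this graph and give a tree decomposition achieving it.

The largest bag has 4 vertices, giving width 3; this decomposition certifies tw(G) ≤ 3. For the lower bound: the 4 vertex sets {a,j,k}, {d}, {f}, {c,g,i,l} are disjoint, each induces a connected subgraph, and every pair is joined by at least one edge of G. Contracting each set to a single vertex therefore yields K_{4} as a minor, and since treewidth is minor-monotone, tw(G) ≥ tw(K_{4}) = 3. Hence tw(G) = 3 exactly.

Treewidth 3.
One such decomposition:
Bags: B1 = {a, d, j, k}  B2 = {a, d, f, k}  B3 = {a, d, f, g}  B4 = {d, f, g, i}  B5 = {f, g, i, l}  B6 = {c, g, i, l}  B7 = {b, c, i, l}  B8 = {b, c, e, l}  B9 = {b, c, e, h}
Tree: B1–B2, B2–B3, B3–B4, B4–B5, B5–B6, B6–B7, B7–B8, B8–B9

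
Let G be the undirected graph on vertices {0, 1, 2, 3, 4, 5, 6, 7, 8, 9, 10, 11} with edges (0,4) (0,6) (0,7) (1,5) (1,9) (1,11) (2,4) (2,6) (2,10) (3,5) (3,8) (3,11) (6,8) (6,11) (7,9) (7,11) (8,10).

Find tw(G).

3

A width-3 tree decomposition is:
Bags: B1 = {1, 5, 7, 9}  B2 = {1, 5, 7, 11}  B3 = {3, 5, 7, 11}  B4 = {0, 3, 7, 11}  B5 = {0, 3, 6, 11}  B6 = {0, 3, 6, 8}  B7 = {0, 4, 6, 8}  B8 = {2, 4, 6, 8}  B9 = {2, 4, 8, 10}
Tree: B1–B2, B2–B3, B3–B4, B4–B5, B5–B6, B6–B7, B7–B8, B8–B9
The largest bag has 4 vertices, giving width 3; this decomposition certifies tw(G) ≤ 3. For the lower bound: the 4 vertex sets {1,5,9}, {7}, {11}, {0,3,6,8} are disjoint, each induces a connected subgraph, and every pair is joined by at least one edge of G. Contracting each set to a single vertex therefore yields K_{4} as a minor, and since treewidth is minor-monotone, tw(G) ≥ tw(K_{4}) = 3. The upper and lower bounds meet at 3, so that is the treewidth.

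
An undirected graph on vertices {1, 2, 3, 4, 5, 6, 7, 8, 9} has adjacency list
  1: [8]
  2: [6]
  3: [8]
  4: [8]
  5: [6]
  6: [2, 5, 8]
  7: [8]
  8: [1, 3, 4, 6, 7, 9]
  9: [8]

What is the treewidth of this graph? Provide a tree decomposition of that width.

The largest bag has 2 vertices, giving width 1; this decomposition certifies tw(G) ≤ 1. G has an edge, so its treewidth is at least 1. Therefore the treewidth is 1.

Treewidth 1.
One optimal decomposition is:
Bags: B1 = {6, 8}  B2 = {4, 8}  B3 = {7, 8}  B4 = {1, 8}  B5 = {5, 6}  B6 = {8, 9}  B7 = {2, 6}  B8 = {3, 8}
Tree: B1–B2, B2–B3, B1–B4, B1–B5, B4–B6, B5–B7, B4–B8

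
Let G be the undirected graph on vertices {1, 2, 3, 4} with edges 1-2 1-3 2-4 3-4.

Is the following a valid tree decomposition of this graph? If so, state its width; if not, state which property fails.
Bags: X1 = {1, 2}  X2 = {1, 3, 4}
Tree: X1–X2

A tree decomposition must satisfy three properties: every vertex lies in some bag; for every edge, both endpoints lie together in some bag; and for every vertex, the bags containing it form a connected subtree. Here edge (4,2) lies in no bag, so the decomposition is invalid.

No — edge (4,2) lies in no bag.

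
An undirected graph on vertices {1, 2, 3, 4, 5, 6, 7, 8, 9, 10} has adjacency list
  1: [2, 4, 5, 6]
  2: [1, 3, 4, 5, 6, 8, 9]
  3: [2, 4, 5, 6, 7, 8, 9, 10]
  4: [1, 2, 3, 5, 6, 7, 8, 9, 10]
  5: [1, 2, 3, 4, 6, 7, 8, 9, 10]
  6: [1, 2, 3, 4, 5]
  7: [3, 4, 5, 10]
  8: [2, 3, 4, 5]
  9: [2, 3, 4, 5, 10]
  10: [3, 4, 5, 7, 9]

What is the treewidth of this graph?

A width-4 tree decomposition is:
Bags: B1 = {3, 4, 5, 9, 10}  B2 = {2, 3, 4, 5, 9}  B3 = {2, 3, 4, 5, 6}  B4 = {2, 3, 4, 5, 8}  B5 = {1, 2, 4, 5, 6}  B6 = {3, 4, 5, 7, 10}
Tree: B1–B2, B2–B3, B2–B4, B3–B5, B1–B6
Each bag holds 5 vertices, so the decomposition has width 4, which upper-bounds the treewidth. Conversely, {1, 2, 4, 5, 6} is a clique of size 5, and the vertices of any clique must share a bag in every tree decomposition; so some bag has ≥ 5 vertices and tw(G) ≥ 4. Hence tw(G) = 4 exactly.

4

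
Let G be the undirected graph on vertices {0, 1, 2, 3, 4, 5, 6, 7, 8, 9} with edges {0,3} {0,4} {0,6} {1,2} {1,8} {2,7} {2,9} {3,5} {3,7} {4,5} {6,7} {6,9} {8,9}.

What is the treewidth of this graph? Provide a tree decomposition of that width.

Every bag has size at most 3, so the width is 3 − 1 = 2 and tw(G) ≤ 2. Since 8–1–2–9–8 is a cycle in G, G is not acyclic. Forests are exactly the graphs of treewidth ≤ 1, so tw(G) ≥ 2. The upper and lower bounds meet at 2, so that is the treewidth.

Treewidth 2.
One such decomposition:
Bags: B1 = {1, 8, 9}  B2 = {1, 2, 9}  B3 = {2, 6, 9}  B4 = {2, 6, 7}  B5 = {0, 6, 7}  B6 = {0, 3, 7}  B7 = {0, 3, 4}  B8 = {3, 4, 5}
Tree: B1–B2, B2–B3, B3–B4, B4–B5, B5–B6, B6–B7, B7–B8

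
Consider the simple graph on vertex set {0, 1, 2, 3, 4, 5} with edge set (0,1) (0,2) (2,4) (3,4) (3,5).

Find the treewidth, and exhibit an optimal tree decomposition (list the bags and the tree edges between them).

Each bag holds 2 vertices, so the decomposition has width 1, which upper-bounds the treewidth. Any graph with an edge has treewidth ≥ 1, and G has the edge 5–3. The upper and lower bounds meet at 1, so that is the treewidth.

Treewidth 1.
One optimal decomposition is:
Bags: B1 = {3, 5}  B2 = {3, 4}  B3 = {2, 4}  B4 = {0, 2}  B5 = {0, 1}
Tree: B1–B2, B2–B3, B3–B4, B4–B5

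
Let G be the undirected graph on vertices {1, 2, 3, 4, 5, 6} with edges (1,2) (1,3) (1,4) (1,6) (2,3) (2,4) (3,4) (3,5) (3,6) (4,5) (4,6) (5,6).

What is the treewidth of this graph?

3

A width-3 tree decomposition is:
Bags: B1 = {1, 2, 3, 4}  B2 = {1, 3, 4, 6}  B3 = {3, 4, 5, 6}
Tree: B1–B2, B2–B3
Every bag has size at most 4, so the width is 4 − 1 = 3 and tw(G) ≤ 3. For the lower bound, the 4 vertices {1, 2, 3, 4} are pairwise adjacent, and any tree decomposition puts a clique entirely inside one bag — forcing width ≥ 3. Combining the bounds, tw(G) = 3.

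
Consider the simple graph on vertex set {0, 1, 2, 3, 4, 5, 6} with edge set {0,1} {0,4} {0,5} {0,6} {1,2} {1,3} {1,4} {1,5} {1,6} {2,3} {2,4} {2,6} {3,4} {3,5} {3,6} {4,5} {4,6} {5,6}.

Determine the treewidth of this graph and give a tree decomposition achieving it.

Treewidth 4.
One optimal decomposition is:
Bags: B1 = {1, 3, 4, 5, 6}  B2 = {1, 2, 3, 4, 6}  B3 = {0, 1, 4, 5, 6}
Tree: B1–B2, B1–B3

Each bag holds 5 vertices, so the decomposition has width 4, which upper-bounds the treewidth. For the lower bound, the 5 vertices {0, 1, 4, 5, 6} are pairwise adjacent, and any tree decomposition puts a clique entirely inside one bag — forcing width ≥ 4. Combining the bounds, tw(G) = 4.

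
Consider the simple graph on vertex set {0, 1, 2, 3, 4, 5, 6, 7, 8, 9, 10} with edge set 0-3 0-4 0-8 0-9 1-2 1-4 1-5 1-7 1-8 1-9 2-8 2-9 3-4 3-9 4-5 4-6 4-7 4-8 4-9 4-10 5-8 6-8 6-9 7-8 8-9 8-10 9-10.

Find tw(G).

A width-3 tree decomposition is:
Bags: B1 = {0, 4, 8, 9}  B2 = {1, 4, 8, 9}  B3 = {4, 6, 8, 9}  B4 = {0, 3, 4, 9}  B5 = {1, 2, 8, 9}  B6 = {1, 4, 5, 8}  B7 = {4, 8, 9, 10}  B8 = {1, 4, 7, 8}
Tree: B1–B2, B1–B3, B1–B4, B2–B5, B2–B6, B3–B7, B2–B8
The largest bag has 4 vertices, giving width 3; this decomposition certifies tw(G) ≤ 3. For the lower bound, the 4 vertices {1, 2, 8, 9} are pairwise adjacent, and any tree decomposition puts a clique entirely inside one bag — forcing width ≥ 3. The upper and lower bounds meet at 3, so that is the treewidth.

3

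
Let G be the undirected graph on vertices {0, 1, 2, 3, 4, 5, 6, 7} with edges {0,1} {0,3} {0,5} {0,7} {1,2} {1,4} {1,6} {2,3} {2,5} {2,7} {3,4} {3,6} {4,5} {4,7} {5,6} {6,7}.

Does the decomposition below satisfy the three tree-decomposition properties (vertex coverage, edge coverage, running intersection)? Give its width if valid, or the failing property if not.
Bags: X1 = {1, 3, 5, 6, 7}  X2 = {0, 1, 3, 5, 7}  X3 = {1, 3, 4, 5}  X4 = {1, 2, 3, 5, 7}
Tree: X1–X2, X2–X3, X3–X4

A tree decomposition must satisfy three properties: every vertex lies in some bag; for every edge, both endpoints lie together in some bag; and for every vertex, the bags containing it form a connected subtree. Here edge (7,4) lies in no bag, so the decomposition is invalid.

No — edge (7,4) lies in no bag.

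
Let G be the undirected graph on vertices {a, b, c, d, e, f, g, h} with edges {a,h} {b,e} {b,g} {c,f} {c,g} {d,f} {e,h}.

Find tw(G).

1

A width-1 tree decomposition is:
Bags: B1 = {d, f}  B2 = {c, f}  B3 = {c, g}  B4 = {b, g}  B5 = {b, e}  B6 = {e, h}  B7 = {a, h}
Tree: B1–B2, B2–B3, B3–B4, B4–B5, B5–B6, B6–B7
The largest bag has 2 vertices, giving width 1; this decomposition certifies tw(G) ≤ 1. Since G has at least one edge (e.g. d–f), it is not an edgeless graph, so tw(G) ≥ 1. Combining the bounds, tw(G) = 1.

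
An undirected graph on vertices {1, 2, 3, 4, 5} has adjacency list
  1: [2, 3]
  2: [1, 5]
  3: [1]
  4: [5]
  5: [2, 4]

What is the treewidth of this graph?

1

A width-1 tree decomposition is:
Bags: B1 = {4, 5}  B2 = {2, 5}  B3 = {1, 2}  B4 = {1, 3}
Tree: B1–B2, B2–B3, B3–B4
The largest bag has 2 vertices, giving width 1; this decomposition certifies tw(G) ≤ 1. G has an edge, so its treewidth is at least 1. Therefore the treewidth is 1.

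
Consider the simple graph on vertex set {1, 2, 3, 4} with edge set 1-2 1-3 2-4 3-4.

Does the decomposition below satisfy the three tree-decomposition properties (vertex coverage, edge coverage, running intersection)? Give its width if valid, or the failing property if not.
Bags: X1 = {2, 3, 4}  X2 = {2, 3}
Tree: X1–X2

A tree decomposition must satisfy three properties: every vertex lies in some bag; for every edge, both endpoints lie together in some bag; and for every vertex, the bags containing it form a connected subtree. Here vertex 1 appears in no bag, so the decomposition is invalid.

No — vertex 1 appears in no bag.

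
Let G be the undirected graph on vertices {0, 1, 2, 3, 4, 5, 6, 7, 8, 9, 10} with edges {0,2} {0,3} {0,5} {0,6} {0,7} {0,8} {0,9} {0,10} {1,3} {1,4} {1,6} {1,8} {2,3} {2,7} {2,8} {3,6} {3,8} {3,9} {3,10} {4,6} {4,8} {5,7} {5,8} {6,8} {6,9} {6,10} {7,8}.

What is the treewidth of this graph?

3

A width-3 tree decomposition is:
Bags: B1 = {0, 3, 6, 8}  B2 = {1, 3, 6, 8}  B3 = {0, 2, 3, 8}  B4 = {0, 2, 7, 8}  B5 = {0, 3, 6, 10}  B6 = {0, 3, 6, 9}  B7 = {1, 4, 6, 8}  B8 = {0, 5, 7, 8}
Tree: B1–B2, B1–B3, B3–B4, B1–B5, B5–B6, B2–B7, B4–B8
Each bag holds 4 vertices, so the decomposition has width 3, which upper-bounds the treewidth. On the other hand G contains the 4-clique {0, 2, 3, 8}. A clique must lie in a single bag of any decomposition, so no decomposition can have width below 3. Combining the bounds, tw(G) = 3.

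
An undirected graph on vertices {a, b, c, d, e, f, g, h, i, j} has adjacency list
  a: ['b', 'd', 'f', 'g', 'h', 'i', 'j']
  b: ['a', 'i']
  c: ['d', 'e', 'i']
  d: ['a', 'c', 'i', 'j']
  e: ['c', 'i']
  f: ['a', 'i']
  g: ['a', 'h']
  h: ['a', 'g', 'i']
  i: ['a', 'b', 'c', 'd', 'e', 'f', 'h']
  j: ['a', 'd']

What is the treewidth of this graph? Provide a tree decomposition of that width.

Each bag holds 3 vertices, so the decomposition has width 2, which upper-bounds the treewidth. For the lower bound, the 3 vertices {a, g, h} are pairwise adjacent, and any tree decomposition puts a clique entirely inside one bag — forcing width ≥ 2. The upper and lower bounds meet at 2, so that is the treewidth.

Treewidth 2.
One such decomposition:
Bags: B1 = {c, d, i}  B2 = {a, d, i}  B3 = {c, e, i}  B4 = {a, b, i}  B5 = {a, h, i}  B6 = {a, g, h}  B7 = {a, d, j}  B8 = {a, f, i}
Tree: B1–B2, B1–B3, B2–B4, B4–B5, B5–B6, B2–B7, B5–B8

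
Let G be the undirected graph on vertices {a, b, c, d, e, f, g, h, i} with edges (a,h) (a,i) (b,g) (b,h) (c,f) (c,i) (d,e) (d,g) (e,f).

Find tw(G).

2

A width-2 tree decomposition is:
Bags: B1 = {a, h, i}  B2 = {c, h, i}  B3 = {c, f, h}  B4 = {e, f, h}  B5 = {d, e, h}  B6 = {d, g, h}  B7 = {b, g, h}
Tree: B1–B2, B2–B3, B3–B4, B4–B5, B5–B6, B6–B7
Each bag holds 3 vertices, so the decomposition has width 2, which upper-bounds the treewidth. Since h–a–i–c–f–e–d–g–b–h is a cycle in G, G is not acyclic. Forests are exactly the graphs of treewidth ≤ 1, so tw(G) ≥ 2. Therefore the treewidth is 2.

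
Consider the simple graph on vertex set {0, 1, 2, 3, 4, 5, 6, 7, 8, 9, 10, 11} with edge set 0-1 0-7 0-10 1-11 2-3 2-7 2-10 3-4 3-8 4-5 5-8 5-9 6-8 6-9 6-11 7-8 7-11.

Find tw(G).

A width-3 tree decomposition is:
Bags: B1 = {0, 1, 10, 11}  B2 = {0, 7, 10, 11}  B3 = {2, 7, 10, 11}  B4 = {2, 6, 7, 11}  B5 = {2, 6, 7, 8}  B6 = {2, 3, 6, 8}  B7 = {3, 6, 8, 9}  B8 = {3, 5, 8, 9}  B9 = {3, 4, 5, 9}
Tree: B1–B2, B2–B3, B3–B4, B4–B5, B5–B6, B6–B7, B7–B8, B8–B9
Each bag holds 4 vertices, so the decomposition has width 3, which upper-bounds the treewidth. For the lower bound: the 4 vertex sets {0,1,10}, {11}, {7}, {2,3,6,8} are disjoint, each induces a connected subgraph, and every pair is joined by at least one edge of G. Contracting each set to a single vertex therefore yields K_{4} as a minor, and since treewidth is minor-monotone, tw(G) ≥ tw(K_{4}) = 3. The upper and lower bounds meet at 3, so that is the treewidth.

3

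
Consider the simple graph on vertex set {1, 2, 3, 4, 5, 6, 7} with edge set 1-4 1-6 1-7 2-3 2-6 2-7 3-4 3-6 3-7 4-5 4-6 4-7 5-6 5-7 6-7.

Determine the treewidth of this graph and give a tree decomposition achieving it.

Treewidth 3.
One optimal decomposition is:
Bags: B1 = {1, 4, 6, 7}  B2 = {3, 4, 6, 7}  B3 = {2, 3, 6, 7}  B4 = {4, 5, 6, 7}
Tree: B1–B2, B2–B3, B1–B4

The largest bag has 4 vertices, giving width 3; this decomposition certifies tw(G) ≤ 3. On the other hand G contains the 4-clique {2, 3, 6, 7}. A clique must lie in a single bag of any decomposition, so no decomposition can have width below 3. Therefore the treewidth is 3.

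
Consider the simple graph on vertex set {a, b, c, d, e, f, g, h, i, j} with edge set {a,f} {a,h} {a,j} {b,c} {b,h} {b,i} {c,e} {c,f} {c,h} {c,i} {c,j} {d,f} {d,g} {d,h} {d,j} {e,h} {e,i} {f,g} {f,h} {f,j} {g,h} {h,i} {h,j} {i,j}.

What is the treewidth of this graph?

3

A width-3 tree decomposition is:
Bags: B1 = {c, f, h, j}  B2 = {c, h, i, j}  B3 = {d, f, h, j}  B4 = {b, c, h, i}  B5 = {c, e, h, i}  B6 = {a, f, h, j}  B7 = {d, f, g, h}
Tree: B1–B2, B1–B3, B2–B4, B2–B5, B3–B6, B3–B7
Each bag holds 4 vertices, so the decomposition has width 3, which upper-bounds the treewidth. Conversely, {c, e, h, i} is a clique of size 4, and the vertices of any clique must share a bag in every tree decomposition; so some bag has ≥ 4 vertices and tw(G) ≥ 3. Combining the bounds, tw(G) = 3.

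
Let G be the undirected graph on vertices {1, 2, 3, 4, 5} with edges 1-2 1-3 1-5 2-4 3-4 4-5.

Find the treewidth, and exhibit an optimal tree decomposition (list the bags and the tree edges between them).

Every bag has size at most 3, so the width is 3 − 1 = 2 and tw(G) ≤ 2. The edges 1–5–4–2–1 form a cycle, so G is not a tree and its treewidth is at least 2. Therefore the treewidth is 2.

Treewidth 2.
Bags: B1 = {1, 4, 5}  B2 = {1, 2, 4}  B3 = {1, 3, 4}
Tree: B1–B2, B2–B3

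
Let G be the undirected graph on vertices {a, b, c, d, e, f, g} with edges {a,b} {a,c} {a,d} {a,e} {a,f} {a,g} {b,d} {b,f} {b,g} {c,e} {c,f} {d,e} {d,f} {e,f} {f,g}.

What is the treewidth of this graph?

3

A width-3 tree decomposition is:
Bags: B1 = {a, d, e, f}  B2 = {a, b, d, f}  B3 = {a, c, e, f}  B4 = {a, b, f, g}
Tree: B1–B2, B1–B3, B2–B4
Each bag holds 4 vertices, so the decomposition has width 3, which upper-bounds the treewidth. For the lower bound, the 4 vertices {a, d, e, f} are pairwise adjacent, and any tree decomposition puts a clique entirely inside one bag — forcing width ≥ 3. Hence tw(G) = 3 exactly.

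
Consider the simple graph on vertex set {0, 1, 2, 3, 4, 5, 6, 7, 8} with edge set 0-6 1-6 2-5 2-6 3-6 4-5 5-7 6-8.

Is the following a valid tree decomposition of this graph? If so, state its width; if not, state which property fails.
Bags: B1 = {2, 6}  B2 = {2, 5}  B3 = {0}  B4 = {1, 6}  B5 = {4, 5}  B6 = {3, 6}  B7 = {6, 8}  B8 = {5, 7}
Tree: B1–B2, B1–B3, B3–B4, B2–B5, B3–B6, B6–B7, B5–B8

A tree decomposition must satisfy three properties: every vertex lies in some bag; for every edge, both endpoints lie together in some bag; and for every vertex, the bags containing it form a connected subtree. Here edge (6,0) lies in no bag, so the decomposition is invalid.

No — edge (6,0) lies in no bag.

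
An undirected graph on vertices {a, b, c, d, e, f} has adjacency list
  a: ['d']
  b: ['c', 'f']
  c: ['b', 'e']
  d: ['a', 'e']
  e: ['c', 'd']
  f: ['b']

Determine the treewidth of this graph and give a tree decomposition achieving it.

Treewidth 1.
Bags: B1 = {a, d}  B2 = {d, e}  B3 = {c, e}  B4 = {b, c}  B5 = {b, f}
Tree: B1–B2, B2–B3, B3–B4, B4–B5

The largest bag has 2 vertices, giving width 1; this decomposition certifies tw(G) ≤ 1. G has an edge, so its treewidth is at least 1. The upper and lower bounds meet at 1, so that is the treewidth.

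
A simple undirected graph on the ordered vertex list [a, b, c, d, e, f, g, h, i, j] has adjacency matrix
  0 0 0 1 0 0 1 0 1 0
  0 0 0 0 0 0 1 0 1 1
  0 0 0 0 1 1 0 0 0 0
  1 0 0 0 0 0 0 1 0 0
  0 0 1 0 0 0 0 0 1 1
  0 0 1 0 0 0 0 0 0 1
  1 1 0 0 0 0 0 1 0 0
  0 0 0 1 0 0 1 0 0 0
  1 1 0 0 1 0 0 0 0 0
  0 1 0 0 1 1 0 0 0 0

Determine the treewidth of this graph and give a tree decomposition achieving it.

Treewidth 2.
Bags: B1 = {c, f, j}  B2 = {c, e, j}  B3 = {b, e, j}  B4 = {b, e, i}  B5 = {b, g, i}  B6 = {a, g, i}  B7 = {a, g, h}  B8 = {a, d, h}
Tree: B1–B2, B2–B3, B3–B4, B4–B5, B5–B6, B6–B7, B7–B8

The largest bag has 3 vertices, giving width 2; this decomposition certifies tw(G) ≤ 2. Since f–c–e–j–f is a cycle in G, G is not acyclic. Forests are exactly the graphs of treewidth ≤ 1, so tw(G) ≥ 2. Therefore the treewidth is 2.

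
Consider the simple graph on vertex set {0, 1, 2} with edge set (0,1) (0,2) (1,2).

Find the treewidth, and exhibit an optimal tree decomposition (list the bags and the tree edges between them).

A single bag containing all 3 vertices is trivially a valid decomposition of width 2. For the lower bound, the 3 vertices {0, 1, 2} are pairwise adjacent, and any tree decomposition puts a clique entirely inside one bag — forcing width ≥ 2. The upper and lower bounds meet at 2, so that is the treewidth.

Treewidth 2.
Bags: B1 = {0, 1, 2}
Tree: (single bag)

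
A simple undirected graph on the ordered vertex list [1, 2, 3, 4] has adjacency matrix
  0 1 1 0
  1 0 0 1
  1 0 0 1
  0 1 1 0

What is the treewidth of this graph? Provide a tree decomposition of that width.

The largest bag has 3 vertices, giving width 2; this decomposition certifies tw(G) ≤ 2. For the lower bound, G contains the cycle 2–1–3–4–2, so G is not a forest; only forests have treewidth ≤ 1, hence tw(G) ≥ 2. Hence tw(G) = 2 exactly.

Treewidth 2.
Bags: B1 = {1, 2, 3}  B2 = {2, 3, 4}
Tree: B1–B2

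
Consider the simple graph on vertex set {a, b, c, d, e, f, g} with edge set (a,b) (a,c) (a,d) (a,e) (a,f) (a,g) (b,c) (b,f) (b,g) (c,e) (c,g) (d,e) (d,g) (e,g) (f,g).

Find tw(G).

A width-3 tree decomposition is:
Bags: B1 = {a, d, e, g}  B2 = {a, c, e, g}  B3 = {a, b, c, g}  B4 = {a, b, f, g}
Tree: B1–B2, B2–B3, B3–B4
Every bag has size at most 4, so the width is 4 − 1 = 3 and tw(G) ≤ 3. For the lower bound, the 4 vertices {a, d, e, g} are pairwise adjacent, and any tree decomposition puts a clique entirely inside one bag — forcing width ≥ 3. Hence tw(G) = 3 exactly.

3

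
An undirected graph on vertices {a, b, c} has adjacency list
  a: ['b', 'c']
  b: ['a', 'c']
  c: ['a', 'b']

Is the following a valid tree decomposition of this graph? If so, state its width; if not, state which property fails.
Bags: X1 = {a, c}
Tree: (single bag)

No — vertex b appears in no bag.

A tree decomposition must satisfy three properties: every vertex lies in some bag; for every edge, both endpoints lie together in some bag; and for every vertex, the bags containing it form a connected subtree. Here vertex b appears in no bag, so the decomposition is invalid.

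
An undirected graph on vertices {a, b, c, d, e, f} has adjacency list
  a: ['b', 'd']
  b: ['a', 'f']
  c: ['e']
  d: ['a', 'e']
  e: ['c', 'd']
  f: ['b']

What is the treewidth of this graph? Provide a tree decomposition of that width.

Every bag has size at most 2, so the width is 2 − 1 = 1 and tw(G) ≤ 1. Any graph with an edge has treewidth ≥ 1, and G has the edge c–e. Therefore the treewidth is 1.

Treewidth 1.
Bags: B1 = {c, e}  B2 = {d, e}  B3 = {a, d}  B4 = {a, b}  B5 = {b, f}
Tree: B1–B2, B2–B3, B3–B4, B4–B5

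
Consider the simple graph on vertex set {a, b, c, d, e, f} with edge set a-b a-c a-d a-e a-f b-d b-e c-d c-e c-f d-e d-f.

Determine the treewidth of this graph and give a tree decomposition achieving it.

Each bag holds 4 vertices, so the decomposition has width 3, which upper-bounds the treewidth. On the other hand G contains the 4-clique {a, c, d, e}. A clique must lie in a single bag of any decomposition, so no decomposition can have width below 3. The upper and lower bounds meet at 3, so that is the treewidth.

Treewidth 3.
Bags: B1 = {a, c, d, f}  B2 = {a, c, d, e}  B3 = {a, b, d, e}
Tree: B1–B2, B2–B3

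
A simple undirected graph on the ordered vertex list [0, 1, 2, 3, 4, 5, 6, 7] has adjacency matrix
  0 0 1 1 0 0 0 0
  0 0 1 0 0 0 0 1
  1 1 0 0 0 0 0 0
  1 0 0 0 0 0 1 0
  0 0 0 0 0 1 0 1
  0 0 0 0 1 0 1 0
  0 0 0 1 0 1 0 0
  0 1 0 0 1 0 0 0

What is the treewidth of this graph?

2

A width-2 tree decomposition is:
Bags: B1 = {3, 5, 6}  B2 = {0, 3, 5}  B3 = {0, 2, 5}  B4 = {1, 2, 5}  B5 = {1, 5, 7}  B6 = {4, 5, 7}
Tree: B1–B2, B2–B3, B3–B4, B4–B5, B5–B6
Each bag holds 3 vertices, so the decomposition has width 2, which upper-bounds the treewidth. The edges 5–6–3–0–2–1–7–4–5 form a cycle, so G is not a tree and its treewidth is at least 2. Combining the bounds, tw(G) = 2.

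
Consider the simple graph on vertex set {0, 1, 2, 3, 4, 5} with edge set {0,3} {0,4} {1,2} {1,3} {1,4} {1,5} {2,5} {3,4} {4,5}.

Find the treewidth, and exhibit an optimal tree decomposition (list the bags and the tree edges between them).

Every bag has size at most 3, so the width is 3 − 1 = 2 and tw(G) ≤ 2. Conversely, {0, 3, 4} is a clique of size 3, and the vertices of any clique must share a bag in every tree decomposition; so some bag has ≥ 3 vertices and tw(G) ≥ 2. Therefore the treewidth is 2.

Treewidth 2.
One such decomposition:
Bags: B1 = {0, 3, 4}  B2 = {1, 3, 4}  B3 = {1, 4, 5}  B4 = {1, 2, 5}
Tree: B1–B2, B2–B3, B3–B4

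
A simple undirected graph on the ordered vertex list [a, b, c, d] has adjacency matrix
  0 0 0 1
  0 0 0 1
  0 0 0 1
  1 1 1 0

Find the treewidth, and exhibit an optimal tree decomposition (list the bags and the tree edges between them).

Each bag holds 2 vertices, so the decomposition has width 1, which upper-bounds the treewidth. Any graph with an edge has treewidth ≥ 1, and G has the edge d–a. Therefore the treewidth is 1.

Treewidth 1.
One such decomposition:
Bags: B1 = {a, d}  B2 = {c, d}  B3 = {b, d}
Tree: B1–B2, B1–B3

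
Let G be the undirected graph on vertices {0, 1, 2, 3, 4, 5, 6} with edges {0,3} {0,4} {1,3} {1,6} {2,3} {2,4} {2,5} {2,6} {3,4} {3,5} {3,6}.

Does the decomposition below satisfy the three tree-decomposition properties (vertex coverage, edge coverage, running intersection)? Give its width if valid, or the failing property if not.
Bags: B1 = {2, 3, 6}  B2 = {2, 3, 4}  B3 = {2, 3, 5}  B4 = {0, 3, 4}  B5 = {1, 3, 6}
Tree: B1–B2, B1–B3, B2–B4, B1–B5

Every vertex of G appears in some bag (union = {0, 1, 2, 3, 4, 5, 6}); every edge is covered by a bag; and for each vertex v the set of bags containing v is connected in the bag tree. The decomposition is therefore valid. The largest bag has 3 vertices, so the width is 2.

Yes; width 2.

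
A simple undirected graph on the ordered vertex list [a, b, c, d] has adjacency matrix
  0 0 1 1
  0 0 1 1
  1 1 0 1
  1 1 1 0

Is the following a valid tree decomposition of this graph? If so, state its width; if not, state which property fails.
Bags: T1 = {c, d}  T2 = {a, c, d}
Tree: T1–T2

A tree decomposition must satisfy three properties: every vertex lies in some bag; for every edge, both endpoints lie together in some bag; and for every vertex, the bags containing it form a connected subtree. Here vertex b appears in no bag, so the decomposition is invalid.

No — vertex b appears in no bag.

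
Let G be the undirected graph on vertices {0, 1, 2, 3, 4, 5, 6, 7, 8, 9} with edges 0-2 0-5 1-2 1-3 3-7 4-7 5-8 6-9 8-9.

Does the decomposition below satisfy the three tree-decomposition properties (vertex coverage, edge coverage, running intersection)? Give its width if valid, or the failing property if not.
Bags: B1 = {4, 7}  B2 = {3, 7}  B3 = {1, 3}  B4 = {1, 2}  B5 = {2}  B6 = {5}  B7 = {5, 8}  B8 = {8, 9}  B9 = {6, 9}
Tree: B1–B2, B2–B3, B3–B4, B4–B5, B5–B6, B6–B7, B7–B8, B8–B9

No — vertex 0 appears in no bag.

A tree decomposition must satisfy three properties: every vertex lies in some bag; for every edge, both endpoints lie together in some bag; and for every vertex, the bags containing it form a connected subtree. Here vertex 0 appears in no bag, so the decomposition is invalid.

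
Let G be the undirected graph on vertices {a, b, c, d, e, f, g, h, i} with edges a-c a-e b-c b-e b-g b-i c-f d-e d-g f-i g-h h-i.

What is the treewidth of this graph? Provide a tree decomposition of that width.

The largest bag has 4 vertices, giving width 3; this decomposition certifies tw(G) ≤ 3. For the lower bound: the 4 vertex sets {d,g,h}, {i}, {b}, {a,c,e,f} are disjoint, each induces a connected subgraph, and every pair is joined by at least one edge of G. Contracting each set to a single vertex therefore yields K_{4} as a minor, and since treewidth is minor-monotone, tw(G) ≥ tw(K_{4}) = 3. Combining the bounds, tw(G) = 3.

Treewidth 3.
Bags: B1 = {d, g, h, i}  B2 = {b, d, g, i}  B3 = {b, d, e, i}  B4 = {b, e, f, i}  B5 = {b, c, e, f}  B6 = {a, c, e, f}
Tree: B1–B2, B2–B3, B3–B4, B4–B5, B5–B6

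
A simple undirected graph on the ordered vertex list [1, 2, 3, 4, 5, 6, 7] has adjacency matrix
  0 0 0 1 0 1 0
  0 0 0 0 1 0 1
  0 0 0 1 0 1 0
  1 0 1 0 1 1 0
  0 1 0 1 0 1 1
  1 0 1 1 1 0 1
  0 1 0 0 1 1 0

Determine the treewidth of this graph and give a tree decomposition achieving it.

Each bag holds 3 vertices, so the decomposition has width 2, which upper-bounds the treewidth. On the other hand G contains the 3-clique {2, 5, 7}. A clique must lie in a single bag of any decomposition, so no decomposition can have width below 2. Therefore the treewidth is 2.

Treewidth 2.
One optimal decomposition is:
Bags: B1 = {5, 6, 7}  B2 = {4, 5, 6}  B3 = {3, 4, 6}  B4 = {2, 5, 7}  B5 = {1, 4, 6}
Tree: B1–B2, B2–B3, B1–B4, B3–B5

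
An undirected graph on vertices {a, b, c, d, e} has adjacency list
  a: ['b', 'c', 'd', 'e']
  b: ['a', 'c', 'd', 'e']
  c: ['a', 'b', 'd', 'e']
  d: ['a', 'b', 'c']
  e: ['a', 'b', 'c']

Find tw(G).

A width-3 tree decomposition is:
Bags: B1 = {a, b, c, e}  B2 = {a, b, c, d}
Tree: B1–B2
Each bag holds 4 vertices, so the decomposition has width 3, which upper-bounds the treewidth. For the lower bound, the 4 vertices {a, b, c, d} are pairwise adjacent, and any tree decomposition puts a clique entirely inside one bag — forcing width ≥ 3. Therefore the treewidth is 3.

3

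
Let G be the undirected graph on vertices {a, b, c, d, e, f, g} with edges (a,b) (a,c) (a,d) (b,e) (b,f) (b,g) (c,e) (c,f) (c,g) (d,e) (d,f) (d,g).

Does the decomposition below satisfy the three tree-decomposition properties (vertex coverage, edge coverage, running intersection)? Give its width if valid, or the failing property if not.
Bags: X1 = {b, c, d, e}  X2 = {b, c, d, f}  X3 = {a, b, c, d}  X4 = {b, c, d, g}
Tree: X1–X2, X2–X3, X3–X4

Yes; width 3.

Checking the three conditions: (i) the bags cover all of {a, b, c, d, e, f, g}; (ii) for each edge, some bag contains both endpoints; (iii) the bags containing any fixed vertex form a subtree. All hold, so the decomposition is valid with width 4 − 1 = 3.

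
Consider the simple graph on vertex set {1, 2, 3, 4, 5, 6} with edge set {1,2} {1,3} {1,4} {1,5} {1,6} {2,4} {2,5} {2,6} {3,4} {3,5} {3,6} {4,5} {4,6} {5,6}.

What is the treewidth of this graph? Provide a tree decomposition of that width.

Treewidth 4.
Bags: B1 = {1, 3, 4, 5, 6}  B2 = {1, 2, 4, 5, 6}
Tree: B1–B2

Each bag holds 5 vertices, so the decomposition has width 4, which upper-bounds the treewidth. On the other hand G contains the 5-clique {1, 2, 4, 5, 6}. A clique must lie in a single bag of any decomposition, so no decomposition can have width below 4. Combining the bounds, tw(G) = 4.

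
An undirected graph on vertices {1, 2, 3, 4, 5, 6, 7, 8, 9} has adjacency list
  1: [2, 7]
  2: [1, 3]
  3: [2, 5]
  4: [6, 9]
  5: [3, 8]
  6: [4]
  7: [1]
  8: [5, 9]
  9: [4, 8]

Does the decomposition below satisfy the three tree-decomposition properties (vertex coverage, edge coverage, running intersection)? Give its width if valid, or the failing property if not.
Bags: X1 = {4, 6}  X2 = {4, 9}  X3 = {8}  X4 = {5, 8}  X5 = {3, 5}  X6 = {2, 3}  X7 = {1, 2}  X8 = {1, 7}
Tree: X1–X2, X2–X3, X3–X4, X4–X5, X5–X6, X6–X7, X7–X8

A tree decomposition must satisfy three properties: every vertex lies in some bag; for every edge, both endpoints lie together in some bag; and for every vertex, the bags containing it form a connected subtree. Here edge (9,8) lies in no bag, so the decomposition is invalid.

No — edge (9,8) lies in no bag.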